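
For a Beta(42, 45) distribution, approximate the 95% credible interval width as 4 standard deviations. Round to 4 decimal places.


Variance of Beta(a,b) = ab / ((a+b)^2 * (a+b+1))
= 42*45 / ((87)^2 * 88)
= 0.0028
SD = sqrt(0.0028) = 0.0533
Width = 4 * SD = 0.2131

0.2131


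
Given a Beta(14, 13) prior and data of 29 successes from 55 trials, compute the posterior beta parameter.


Number of failures = 55 - 29 = 26
Posterior beta = 13 + 26 = 39

39


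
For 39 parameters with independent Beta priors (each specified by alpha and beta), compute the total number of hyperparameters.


A Beta prior has 2 hyperparameters per parameter.
Total = 39 * 2 = 78

78


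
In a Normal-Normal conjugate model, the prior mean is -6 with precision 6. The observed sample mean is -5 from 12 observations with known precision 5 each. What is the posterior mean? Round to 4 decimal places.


Posterior precision = tau0 + n*tau = 6 + 12*5 = 66
Posterior mean = (tau0*mu0 + n*tau*xbar) / posterior_precision
= (6*-6 + 12*5*-5) / 66
= -336 / 66 = -5.0909

-5.0909


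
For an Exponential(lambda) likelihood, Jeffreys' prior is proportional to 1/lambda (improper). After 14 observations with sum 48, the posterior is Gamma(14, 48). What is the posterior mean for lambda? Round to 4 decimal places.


Posterior = Gamma(n, sum_x) = Gamma(14, 48)
Posterior mean = shape/rate = 14/48
= 0.2917

0.2917


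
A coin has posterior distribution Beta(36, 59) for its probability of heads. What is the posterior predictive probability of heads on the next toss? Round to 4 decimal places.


Posterior predictive = E[theta] = alpha/(alpha+beta)
= 36/95
= 0.3789

0.3789


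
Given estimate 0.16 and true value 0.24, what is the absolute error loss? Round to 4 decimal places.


Absolute error = |estimate - true|
= |-0.08| = 0.08

0.08


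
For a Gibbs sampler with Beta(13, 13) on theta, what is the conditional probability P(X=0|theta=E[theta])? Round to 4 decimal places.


E[theta] = 13/(13+13) = 0.5
P(X=0|theta) = 1 - theta = 0.5

0.5


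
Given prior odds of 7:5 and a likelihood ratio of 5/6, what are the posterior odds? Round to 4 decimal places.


Posterior odds = prior odds * LR
Prior odds = 7/5 = 1.4
LR = 5/6 = 0.8333
Posterior odds = 1.4 * 0.8333 = 1.1667

1.1667


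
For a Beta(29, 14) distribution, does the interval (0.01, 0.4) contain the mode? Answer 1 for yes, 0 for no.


Mode of Beta(a,b) = (a-1)/(a+b-2)
= (29-1)/(29+14-2) = 0.6829
Check: 0.01 <= 0.6829 <= 0.4?
Result: 0

0


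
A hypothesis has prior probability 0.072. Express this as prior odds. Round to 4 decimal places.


Odds = P(H) / P(not H) = 0.072 / 0.928
= 0.0776

0.0776


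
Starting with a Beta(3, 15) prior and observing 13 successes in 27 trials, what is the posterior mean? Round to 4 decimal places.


Posterior parameters: alpha = 3 + 13 = 16
beta = 15 + 14 = 29
Posterior mean = alpha / (alpha + beta) = 16 / 45
= 0.3556

0.3556


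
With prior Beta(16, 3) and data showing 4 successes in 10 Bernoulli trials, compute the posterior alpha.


Conjugate update: alpha_posterior = alpha_prior + k
= 16 + 4 = 20

20


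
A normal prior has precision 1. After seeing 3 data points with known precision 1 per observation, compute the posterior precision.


In the conjugate normal model, precisions add:
tau_posterior = tau_prior + n * tau_data
= 1 + 3*1 = 4

4


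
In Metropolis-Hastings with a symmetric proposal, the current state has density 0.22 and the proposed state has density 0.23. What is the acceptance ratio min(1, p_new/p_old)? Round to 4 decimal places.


Ratio = p_new / p_old = 0.23 / 0.22 = 1.0455
Acceptance = min(1, 1.0455) = 1.0

1.0


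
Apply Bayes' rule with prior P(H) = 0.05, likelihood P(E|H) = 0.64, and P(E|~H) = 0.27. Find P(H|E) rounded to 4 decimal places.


Step 1: Compute marginal P(E) = P(E|H)P(H) + P(E|~H)P(~H)
= 0.64*0.05 + 0.27*0.95 = 0.2885
Step 2: P(H|E) = P(E|H)P(H)/P(E) = 0.032/0.2885
= 0.1109

0.1109


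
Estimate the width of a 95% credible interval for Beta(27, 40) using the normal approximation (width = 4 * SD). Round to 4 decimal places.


For Beta(a,b): Var = ab/((a+b)^2(a+b+1))
Var = 0.0035, SD = 0.0595
Approximate 95% CI width = 4 * 0.0595 = 0.2379

0.2379


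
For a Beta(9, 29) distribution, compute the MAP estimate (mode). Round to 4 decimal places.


MAP = mode = (a-1)/(a+b-2)
= (9-1)/(9+29-2)
= 8/36 = 0.2222

0.2222


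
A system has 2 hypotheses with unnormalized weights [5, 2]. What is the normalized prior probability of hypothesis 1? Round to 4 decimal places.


The normalized prior is the weight divided by the total.
Total weight = 7
P(H1) = 5 / 7 = 0.7143

0.7143


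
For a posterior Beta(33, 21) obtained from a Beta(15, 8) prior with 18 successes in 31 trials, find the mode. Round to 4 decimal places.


Mode = (alpha - 1) / (alpha + beta - 2)
= 32 / 52
= 0.6154

0.6154


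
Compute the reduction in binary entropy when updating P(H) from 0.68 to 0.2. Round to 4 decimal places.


H_before = -p*log2(p) - (1-p)*log2(1-p) for p=0.68: 0.9044
H_after for p=0.2: 0.7219
Reduction = 0.9044 - 0.7219 = 0.1825

0.1825


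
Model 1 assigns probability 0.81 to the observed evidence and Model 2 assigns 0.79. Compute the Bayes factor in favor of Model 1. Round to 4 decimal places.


BF = P(data|M1) / P(data|M2)
= 0.81 / 0.79 = 1.0253

1.0253


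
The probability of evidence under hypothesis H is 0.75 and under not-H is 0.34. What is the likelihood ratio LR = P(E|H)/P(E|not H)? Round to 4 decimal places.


LR = 0.75 / 0.34
= 2.2059

2.2059


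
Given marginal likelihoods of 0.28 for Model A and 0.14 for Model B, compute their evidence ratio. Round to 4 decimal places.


Ratio = ML(A) / ML(B) = 0.28/0.14
= 2.0

2.0


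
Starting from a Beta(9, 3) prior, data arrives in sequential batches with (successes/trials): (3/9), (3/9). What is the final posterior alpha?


In sequential Bayesian updating, we sum all successes.
Total successes = 6
Final alpha = 9 + 6 = 15

15


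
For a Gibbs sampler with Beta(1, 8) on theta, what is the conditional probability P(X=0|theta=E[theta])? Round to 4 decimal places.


E[theta] = 1/(1+8) = 0.1111
P(X=0|theta) = 1 - theta = 0.8889

0.8889


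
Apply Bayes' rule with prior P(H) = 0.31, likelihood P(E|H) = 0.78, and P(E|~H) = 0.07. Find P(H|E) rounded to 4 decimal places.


Step 1: Compute marginal P(E) = P(E|H)P(H) + P(E|~H)P(~H)
= 0.78*0.31 + 0.07*0.69 = 0.2901
Step 2: P(H|E) = P(E|H)P(H)/P(E) = 0.2418/0.2901
= 0.8335

0.8335


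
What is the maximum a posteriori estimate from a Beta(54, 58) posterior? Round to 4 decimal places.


The MAP estimate equals the mode of the distribution.
Mode of Beta(a,b) = (a-1)/(a+b-2)
= 53/110
= 0.4818

0.4818


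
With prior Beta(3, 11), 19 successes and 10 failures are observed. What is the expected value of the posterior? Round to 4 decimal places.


Posterior = Beta(22, 21)
E[theta] = alpha/(alpha+beta)
= 22/43 = 0.5116

0.5116


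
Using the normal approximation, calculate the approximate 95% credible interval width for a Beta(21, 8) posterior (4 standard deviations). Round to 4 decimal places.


Var(Beta) = 21*8/(29^2 * 30) = 0.0067
SD = 0.0816
Width ~ 4*SD = 0.3264

0.3264


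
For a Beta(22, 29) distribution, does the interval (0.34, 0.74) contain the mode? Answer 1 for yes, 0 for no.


Mode of Beta(a,b) = (a-1)/(a+b-2)
= (22-1)/(22+29-2) = 0.4286
Check: 0.34 <= 0.4286 <= 0.74?
Result: 1

1


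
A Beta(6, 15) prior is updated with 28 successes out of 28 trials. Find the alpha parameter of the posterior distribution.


In the Beta-Binomial conjugate update:
alpha_post = alpha_prior + successes
= 6 + 28
= 34

34


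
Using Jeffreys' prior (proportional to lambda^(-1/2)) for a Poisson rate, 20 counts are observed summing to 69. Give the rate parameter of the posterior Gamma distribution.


Conjugate update: Gamma(prior_shape + S, prior_rate + n).
Prior shape = 0.5, prior rate = 0.
Posterior rate = 0 + n = 20

20.0


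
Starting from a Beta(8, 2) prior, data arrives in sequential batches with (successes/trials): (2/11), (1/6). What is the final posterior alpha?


In sequential Bayesian updating, we sum all successes.
Total successes = 3
Final alpha = 8 + 3 = 11

11


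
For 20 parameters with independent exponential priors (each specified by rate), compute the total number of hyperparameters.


A exponential prior has 1 hyperparameter per parameter.
Total = 20 * 1 = 20

20


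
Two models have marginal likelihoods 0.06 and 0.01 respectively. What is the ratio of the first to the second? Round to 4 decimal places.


Evidence ratio = 0.06 / 0.01
= 6.0

6.0


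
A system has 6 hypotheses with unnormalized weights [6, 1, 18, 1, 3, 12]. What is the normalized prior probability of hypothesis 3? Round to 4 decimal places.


The normalized prior is the weight divided by the total.
Total weight = 41
P(H3) = 18 / 41 = 0.439

0.439


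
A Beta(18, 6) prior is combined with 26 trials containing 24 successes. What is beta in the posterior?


In conjugate updating:
beta_posterior = beta_prior + (n - k)
= 6 + (26 - 24)
= 6 + 2 = 8

8


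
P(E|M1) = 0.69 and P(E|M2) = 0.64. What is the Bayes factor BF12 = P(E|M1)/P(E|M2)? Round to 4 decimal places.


Bayes factor BF12 = P(E|M1) / P(E|M2)
= 0.69 / 0.64
= 1.0781

1.0781


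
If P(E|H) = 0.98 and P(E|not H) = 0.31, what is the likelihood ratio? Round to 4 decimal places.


Likelihood ratio = P(E|H) / P(E|not H)
= 0.98 / 0.31
= 3.1613

3.1613


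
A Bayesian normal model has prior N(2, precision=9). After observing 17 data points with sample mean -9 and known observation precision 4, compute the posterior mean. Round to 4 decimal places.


Posterior mean = (prior_precision * prior_mean + n * data_precision * data_mean) / (prior_precision + n * data_precision)
Numerator = 9*2 + 17*4*-9 = -594
Denominator = 9 + 17*4 = 77
Posterior mean = -7.7143

-7.7143


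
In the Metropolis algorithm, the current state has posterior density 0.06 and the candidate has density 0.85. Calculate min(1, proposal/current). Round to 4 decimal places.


Ratio = 0.85/0.06 = 14.1667
Acceptance probability = min(1, 14.1667)
= 1.0

1.0


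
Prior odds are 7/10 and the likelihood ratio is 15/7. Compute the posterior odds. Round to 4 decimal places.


Posterior odds = prior odds * likelihood ratio
= (7/10) * (15/7)
= 105 / 70
= 1.5

1.5


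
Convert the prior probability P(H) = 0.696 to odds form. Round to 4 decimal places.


P(not H) = 1 - 0.696 = 0.304
Odds = 0.696 / 0.304 = 2.2895

2.2895


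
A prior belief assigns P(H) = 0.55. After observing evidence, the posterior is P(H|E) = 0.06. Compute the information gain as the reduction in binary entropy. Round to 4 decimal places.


H(prior) = -0.55*log2(0.55) - 0.45*log2(0.45)
= 0.9928
H(post) = -0.06*log2(0.06) - 0.94*log2(0.94)
= 0.3274
IG = 0.9928 - 0.3274 = 0.6653

0.6653


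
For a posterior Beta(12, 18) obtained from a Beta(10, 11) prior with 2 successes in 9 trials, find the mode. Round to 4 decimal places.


Mode = (alpha - 1) / (alpha + beta - 2)
= 11 / 28
= 0.3929

0.3929


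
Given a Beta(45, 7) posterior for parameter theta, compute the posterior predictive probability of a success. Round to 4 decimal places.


For a Beta-Bernoulli model, the predictive probability is the mean:
P(success) = 45/(45+7) = 45/52 = 0.8654

0.8654


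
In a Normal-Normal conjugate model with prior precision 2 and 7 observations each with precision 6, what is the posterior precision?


Posterior precision = prior precision + n * observation precision
= 2 + 7 * 6
= 2 + 42 = 44

44


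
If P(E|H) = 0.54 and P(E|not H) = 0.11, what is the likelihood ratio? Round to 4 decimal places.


Likelihood ratio = P(E|H) / P(E|not H)
= 0.54 / 0.11
= 4.9091

4.9091


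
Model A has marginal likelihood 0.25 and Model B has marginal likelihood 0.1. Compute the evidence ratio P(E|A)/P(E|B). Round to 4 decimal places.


Evidence ratio = P(E|A) / P(E|B)
= 0.25 / 0.1
= 2.5

2.5


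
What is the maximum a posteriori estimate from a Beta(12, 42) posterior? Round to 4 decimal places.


The MAP estimate equals the mode of the distribution.
Mode of Beta(a,b) = (a-1)/(a+b-2)
= 11/52
= 0.2115

0.2115


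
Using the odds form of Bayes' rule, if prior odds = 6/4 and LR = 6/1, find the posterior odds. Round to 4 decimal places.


Bayes' rule in odds form: posterior odds = prior odds * LR
= (6 * 6) / (4 * 1)
= 36/4 = 9.0

9.0


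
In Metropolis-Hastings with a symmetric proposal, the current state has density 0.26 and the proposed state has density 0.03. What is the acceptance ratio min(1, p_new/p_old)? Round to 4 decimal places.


Ratio = p_new / p_old = 0.03 / 0.26 = 0.1154
Acceptance = min(1, 0.1154) = 0.1154

0.1154


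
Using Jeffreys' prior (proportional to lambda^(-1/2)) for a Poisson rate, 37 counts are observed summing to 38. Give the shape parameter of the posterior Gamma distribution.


Conjugate update: Gamma(prior_shape + S, prior_rate + n).
Prior shape = 0.5, prior rate = 0.
Posterior shape = 0.5 + S = 0.5 + 38 = 38.5

38.5


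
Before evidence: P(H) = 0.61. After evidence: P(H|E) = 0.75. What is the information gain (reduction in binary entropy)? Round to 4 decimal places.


Prior entropy = 0.9648
Posterior entropy = 0.8113
Information gain = 0.9648 - 0.8113 = 0.1535

0.1535


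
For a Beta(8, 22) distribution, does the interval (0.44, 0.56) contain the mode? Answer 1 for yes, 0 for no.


Mode of Beta(a,b) = (a-1)/(a+b-2)
= (8-1)/(8+22-2) = 0.25
Check: 0.44 <= 0.25 <= 0.56?
Result: 0

0


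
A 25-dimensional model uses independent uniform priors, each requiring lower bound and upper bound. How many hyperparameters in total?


Per parameter: 2 (lower bound and upper bound).
Total = 25 * 2 = 50

50


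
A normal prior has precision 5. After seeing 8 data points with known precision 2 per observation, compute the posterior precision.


In the conjugate normal model, precisions add:
tau_posterior = tau_prior + n * tau_data
= 5 + 8*2 = 21

21


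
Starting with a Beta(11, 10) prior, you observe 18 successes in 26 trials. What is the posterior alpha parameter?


For a Beta-Binomial conjugate model:
Posterior alpha = prior alpha + number of successes
= 11 + 18 = 29

29


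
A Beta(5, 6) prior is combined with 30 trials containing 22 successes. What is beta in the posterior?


In conjugate updating:
beta_posterior = beta_prior + (n - k)
= 6 + (30 - 22)
= 6 + 8 = 14

14


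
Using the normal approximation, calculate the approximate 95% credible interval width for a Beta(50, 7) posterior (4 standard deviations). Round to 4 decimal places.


Var(Beta) = 50*7/(57^2 * 58) = 0.0019
SD = 0.0431
Width ~ 4*SD = 0.1724

0.1724


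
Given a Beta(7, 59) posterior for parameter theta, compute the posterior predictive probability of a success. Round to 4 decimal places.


For a Beta-Bernoulli model, the predictive probability is the mean:
P(success) = 7/(7+59) = 7/66 = 0.1061

0.1061


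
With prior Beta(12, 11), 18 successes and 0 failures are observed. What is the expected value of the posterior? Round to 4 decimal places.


Posterior = Beta(30, 11)
E[theta] = alpha/(alpha+beta)
= 30/41 = 0.7317

0.7317


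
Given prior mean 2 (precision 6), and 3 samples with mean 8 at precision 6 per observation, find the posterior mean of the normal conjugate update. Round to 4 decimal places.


The posterior mean is a precision-weighted average of prior and data.
Post. prec. = 6 + 18 = 24
Post. mean = (12 + 144)/24 = 156/24 = 6.5

6.5


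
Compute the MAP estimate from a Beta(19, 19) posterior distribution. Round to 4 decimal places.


MAP = mode of Beta distribution
= (alpha - 1)/(alpha + beta - 2)
= (19-1)/(19+19-2)
= 18/36 = 0.5

0.5


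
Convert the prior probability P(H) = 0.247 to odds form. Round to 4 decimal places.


P(not H) = 1 - 0.247 = 0.753
Odds = 0.247 / 0.753 = 0.328

0.328


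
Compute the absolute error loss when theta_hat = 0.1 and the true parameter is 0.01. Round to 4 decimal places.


L = |theta_hat - theta_true|
= |0.1 - 0.01| = 0.09

0.09


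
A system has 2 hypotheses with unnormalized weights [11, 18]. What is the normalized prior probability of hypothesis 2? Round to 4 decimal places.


The normalized prior is the weight divided by the total.
Total weight = 29
P(H2) = 18 / 29 = 0.6207

0.6207


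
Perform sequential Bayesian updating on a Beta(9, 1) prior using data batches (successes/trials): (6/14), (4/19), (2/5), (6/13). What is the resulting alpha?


Accumulate successes: 18
Posterior alpha = prior alpha + sum of successes
= 9 + 18 = 27

27


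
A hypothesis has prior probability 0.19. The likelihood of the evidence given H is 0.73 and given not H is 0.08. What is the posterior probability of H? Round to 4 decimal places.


Using Bayes' theorem:
P(E) = 0.19 * 0.73 + 0.81 * 0.08
P(E) = 0.2035
P(H|E) = (0.19 * 0.73) / 0.2035 = 0.6816

0.6816


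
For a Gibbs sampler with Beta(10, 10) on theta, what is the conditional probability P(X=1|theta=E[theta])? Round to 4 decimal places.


E[theta] = 10/(10+10) = 0.5
P(X=1|theta) = theta = 0.5

0.5


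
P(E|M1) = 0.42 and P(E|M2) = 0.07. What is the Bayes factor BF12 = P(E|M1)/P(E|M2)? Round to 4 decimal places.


Bayes factor BF12 = P(E|M1) / P(E|M2)
= 0.42 / 0.07
= 6.0

6.0


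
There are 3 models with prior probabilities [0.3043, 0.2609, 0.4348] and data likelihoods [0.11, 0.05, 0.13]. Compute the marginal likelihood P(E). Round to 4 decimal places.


P(E) = sum over models of P(M_i) * P(E|M_i)
= 0.3043*0.11 + 0.2609*0.05 + 0.4348*0.13
= 0.103

0.103


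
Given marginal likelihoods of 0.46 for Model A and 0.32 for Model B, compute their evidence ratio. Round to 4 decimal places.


Ratio = ML(A) / ML(B) = 0.46/0.32
= 1.4375

1.4375


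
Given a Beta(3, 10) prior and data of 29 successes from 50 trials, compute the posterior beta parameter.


Number of failures = 50 - 29 = 21
Posterior beta = 10 + 21 = 31

31


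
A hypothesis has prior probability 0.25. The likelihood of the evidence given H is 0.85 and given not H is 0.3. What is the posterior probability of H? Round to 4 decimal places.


Using Bayes' theorem:
P(E) = 0.25 * 0.85 + 0.75 * 0.3
P(E) = 0.4375
P(H|E) = (0.25 * 0.85) / 0.4375 = 0.4857

0.4857


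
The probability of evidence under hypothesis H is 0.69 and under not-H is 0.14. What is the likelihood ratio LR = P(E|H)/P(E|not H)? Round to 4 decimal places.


LR = 0.69 / 0.14
= 4.9286

4.9286


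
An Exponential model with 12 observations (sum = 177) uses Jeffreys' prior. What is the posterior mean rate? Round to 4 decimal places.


Posterior Gamma(12, 177)
E[lambda] = 12/177 = 0.0678

0.0678


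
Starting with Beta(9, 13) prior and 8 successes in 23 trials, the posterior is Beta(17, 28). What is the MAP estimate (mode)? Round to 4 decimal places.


The mode of Beta(a, b) when a > 1 and b > 1 is (a-1)/(a+b-2)
= (17 - 1) / (17 + 28 - 2)
= 16 / 43
= 0.3721

0.3721


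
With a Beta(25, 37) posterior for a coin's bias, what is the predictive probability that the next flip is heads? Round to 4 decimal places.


The predictive probability equals the posterior mean.
P(next = heads) = alpha / (alpha + beta)
= 25 / 62 = 0.4032

0.4032


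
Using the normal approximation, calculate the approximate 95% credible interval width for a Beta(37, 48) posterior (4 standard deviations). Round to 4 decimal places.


Var(Beta) = 37*48/(85^2 * 86) = 0.0029
SD = 0.0535
Width ~ 4*SD = 0.2139

0.2139


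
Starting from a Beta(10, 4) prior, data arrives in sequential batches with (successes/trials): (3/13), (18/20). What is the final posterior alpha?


In sequential Bayesian updating, we sum all successes.
Total successes = 21
Final alpha = 10 + 21 = 31

31


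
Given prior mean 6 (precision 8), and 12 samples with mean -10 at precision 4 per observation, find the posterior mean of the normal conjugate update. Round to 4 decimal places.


The posterior mean is a precision-weighted average of prior and data.
Post. prec. = 8 + 48 = 56
Post. mean = (48 + -480)/56 = -432/56 = -7.7143

-7.7143


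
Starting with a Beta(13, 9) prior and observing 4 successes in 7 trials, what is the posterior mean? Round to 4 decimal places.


Posterior parameters: alpha = 13 + 4 = 17
beta = 9 + 3 = 12
Posterior mean = alpha / (alpha + beta) = 17 / 29
= 0.5862

0.5862


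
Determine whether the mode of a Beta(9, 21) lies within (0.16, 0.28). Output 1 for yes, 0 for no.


First find the mode: (a-1)/(a+b-2) = 0.2857
Is 0.2857 in (0.16, 0.28)? 0

0


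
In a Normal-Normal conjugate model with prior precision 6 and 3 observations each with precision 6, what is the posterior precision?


Posterior precision = prior precision + n * observation precision
= 6 + 3 * 6
= 6 + 18 = 24

24


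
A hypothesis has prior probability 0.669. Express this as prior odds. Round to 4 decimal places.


Odds = P(H) / P(not H) = 0.669 / 0.331
= 2.0211

2.0211


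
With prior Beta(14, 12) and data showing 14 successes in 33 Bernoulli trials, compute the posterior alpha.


Conjugate update: alpha_posterior = alpha_prior + k
= 14 + 14 = 28

28


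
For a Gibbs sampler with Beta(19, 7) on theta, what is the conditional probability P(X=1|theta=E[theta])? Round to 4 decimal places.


E[theta] = 19/(19+7) = 0.7308
P(X=1|theta) = theta = 0.7308

0.7308


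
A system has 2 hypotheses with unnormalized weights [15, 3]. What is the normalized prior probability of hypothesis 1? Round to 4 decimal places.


The normalized prior is the weight divided by the total.
Total weight = 18
P(H1) = 15 / 18 = 0.8333

0.8333


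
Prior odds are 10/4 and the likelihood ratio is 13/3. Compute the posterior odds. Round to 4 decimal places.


Posterior odds = prior odds * likelihood ratio
= (10/4) * (13/3)
= 130 / 12
= 10.8333

10.8333


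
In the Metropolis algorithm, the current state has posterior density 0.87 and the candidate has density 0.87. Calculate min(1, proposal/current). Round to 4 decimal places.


Ratio = 0.87/0.87 = 1.0
Acceptance probability = min(1, 1.0)
= 1.0

1.0


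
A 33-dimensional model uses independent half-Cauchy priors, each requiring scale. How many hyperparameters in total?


Per parameter: 1 (scale).
Total = 33 * 1 = 33

33


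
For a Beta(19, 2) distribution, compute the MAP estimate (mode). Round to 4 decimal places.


MAP = mode = (a-1)/(a+b-2)
= (19-1)/(19+2-2)
= 18/19 = 0.9474

0.9474


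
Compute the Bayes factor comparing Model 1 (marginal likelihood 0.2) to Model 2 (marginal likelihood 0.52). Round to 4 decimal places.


BF12 = marginal likelihood of M1 / marginal likelihood of M2
= 0.2/0.52
= 0.3846

0.3846


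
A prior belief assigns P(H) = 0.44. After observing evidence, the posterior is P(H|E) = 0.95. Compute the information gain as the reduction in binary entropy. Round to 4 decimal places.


H(prior) = -0.44*log2(0.44) - 0.56*log2(0.56)
= 0.9896
H(post) = -0.95*log2(0.95) - 0.05*log2(0.05)
= 0.2864
IG = 0.9896 - 0.2864 = 0.7032

0.7032


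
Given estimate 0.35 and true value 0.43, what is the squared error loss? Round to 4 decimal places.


Squared error = (estimate - true)^2
Difference = -0.08
Loss = -0.08^2 = 0.0064

0.0064


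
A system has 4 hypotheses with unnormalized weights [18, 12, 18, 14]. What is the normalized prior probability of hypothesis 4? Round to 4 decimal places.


The normalized prior is the weight divided by the total.
Total weight = 62
P(H4) = 14 / 62 = 0.2258

0.2258


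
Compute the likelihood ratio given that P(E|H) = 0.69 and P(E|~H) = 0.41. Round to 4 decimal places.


LR = P(E|H) / P(E|~H)
= 0.69 / 0.41 = 1.6829

1.6829


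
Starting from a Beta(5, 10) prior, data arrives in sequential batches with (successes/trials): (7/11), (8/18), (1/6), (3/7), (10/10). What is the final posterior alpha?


In sequential Bayesian updating, we sum all successes.
Total successes = 29
Final alpha = 5 + 29 = 34

34


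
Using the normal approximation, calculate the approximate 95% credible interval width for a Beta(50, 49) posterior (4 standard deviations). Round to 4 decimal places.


Var(Beta) = 50*49/(99^2 * 100) = 0.0025
SD = 0.05
Width ~ 4*SD = 0.2

0.2


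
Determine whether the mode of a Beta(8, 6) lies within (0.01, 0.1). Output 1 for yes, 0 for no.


First find the mode: (a-1)/(a+b-2) = 0.5833
Is 0.5833 in (0.01, 0.1)? 0

0


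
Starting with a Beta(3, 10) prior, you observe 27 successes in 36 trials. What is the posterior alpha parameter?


For a Beta-Binomial conjugate model:
Posterior alpha = prior alpha + number of successes
= 3 + 27 = 30

30


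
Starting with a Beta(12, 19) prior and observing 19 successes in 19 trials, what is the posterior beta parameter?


Posterior beta = prior beta + failures
Failures = 19 - 19 = 0
beta_post = 19 + 0 = 19

19


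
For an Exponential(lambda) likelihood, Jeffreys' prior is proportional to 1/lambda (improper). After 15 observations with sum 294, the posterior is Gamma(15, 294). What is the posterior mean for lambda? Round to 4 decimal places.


Posterior = Gamma(n, sum_x) = Gamma(15, 294)
Posterior mean = shape/rate = 15/294
= 0.051

0.051


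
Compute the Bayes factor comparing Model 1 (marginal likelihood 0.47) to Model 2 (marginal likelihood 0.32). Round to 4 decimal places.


BF12 = marginal likelihood of M1 / marginal likelihood of M2
= 0.47/0.32
= 1.4687

1.4687


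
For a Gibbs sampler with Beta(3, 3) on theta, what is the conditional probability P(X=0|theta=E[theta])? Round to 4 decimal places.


E[theta] = 3/(3+3) = 0.5
P(X=0|theta) = 1 - theta = 0.5

0.5


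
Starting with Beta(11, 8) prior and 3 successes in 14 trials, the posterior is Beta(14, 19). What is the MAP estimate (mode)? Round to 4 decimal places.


The mode of Beta(a, b) when a > 1 and b > 1 is (a-1)/(a+b-2)
= (14 - 1) / (14 + 19 - 2)
= 13 / 31
= 0.4194

0.4194


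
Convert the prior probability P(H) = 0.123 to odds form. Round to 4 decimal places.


P(not H) = 1 - 0.123 = 0.877
Odds = 0.123 / 0.877 = 0.1403

0.1403


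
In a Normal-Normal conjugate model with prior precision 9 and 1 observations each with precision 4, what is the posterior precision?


Posterior precision = prior precision + n * observation precision
= 9 + 1 * 4
= 9 + 4 = 13

13


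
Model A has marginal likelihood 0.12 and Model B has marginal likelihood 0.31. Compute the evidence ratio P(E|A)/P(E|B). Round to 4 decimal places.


Evidence ratio = P(E|A) / P(E|B)
= 0.12 / 0.31
= 0.3871

0.3871


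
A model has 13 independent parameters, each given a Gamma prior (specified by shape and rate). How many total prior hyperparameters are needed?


Each Gamma prior needs 2 hyperparameters (shape and rate).
Total = 2 * 13 = 26

26


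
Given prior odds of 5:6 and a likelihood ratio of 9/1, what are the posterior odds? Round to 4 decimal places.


Posterior odds = prior odds * LR
Prior odds = 5/6 = 0.8333
LR = 9/1 = 9.0
Posterior odds = 0.8333 * 9.0 = 7.5

7.5


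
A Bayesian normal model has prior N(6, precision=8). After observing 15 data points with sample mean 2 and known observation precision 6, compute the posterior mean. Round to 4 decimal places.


Posterior mean = (prior_precision * prior_mean + n * data_precision * data_mean) / (prior_precision + n * data_precision)
Numerator = 8*6 + 15*6*2 = 228
Denominator = 8 + 15*6 = 98
Posterior mean = 2.3265

2.3265


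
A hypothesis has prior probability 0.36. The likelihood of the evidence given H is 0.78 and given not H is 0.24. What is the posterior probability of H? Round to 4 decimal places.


Using Bayes' theorem:
P(E) = 0.36 * 0.78 + 0.64 * 0.24
P(E) = 0.4344
P(H|E) = (0.36 * 0.78) / 0.4344 = 0.6464

0.6464


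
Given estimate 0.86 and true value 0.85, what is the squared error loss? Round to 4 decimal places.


Squared error = (estimate - true)^2
Difference = 0.01
Loss = 0.01^2 = 0.0001

0.0001


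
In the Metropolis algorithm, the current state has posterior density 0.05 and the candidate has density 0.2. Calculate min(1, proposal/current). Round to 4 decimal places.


Ratio = 0.2/0.05 = 4.0
Acceptance probability = min(1, 4.0)
= 1.0

1.0


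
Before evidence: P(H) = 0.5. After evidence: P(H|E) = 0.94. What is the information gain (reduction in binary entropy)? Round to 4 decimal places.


Prior entropy = 1.0
Posterior entropy = 0.3274
Information gain = 1.0 - 0.3274 = 0.6726

0.6726


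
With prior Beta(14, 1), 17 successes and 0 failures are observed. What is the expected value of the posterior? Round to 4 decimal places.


Posterior = Beta(31, 1)
E[theta] = alpha/(alpha+beta)
= 31/32 = 0.9688

0.9688


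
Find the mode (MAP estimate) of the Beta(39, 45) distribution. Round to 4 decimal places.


For Beta(a,b) with a,b > 1:
Mode = (a-1)/(a+b-2) = (39-1)/(84-2)
= 38/82 = 0.4634

0.4634


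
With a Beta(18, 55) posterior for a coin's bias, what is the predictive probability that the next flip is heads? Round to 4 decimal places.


The predictive probability equals the posterior mean.
P(next = heads) = alpha / (alpha + beta)
= 18 / 73 = 0.2466

0.2466


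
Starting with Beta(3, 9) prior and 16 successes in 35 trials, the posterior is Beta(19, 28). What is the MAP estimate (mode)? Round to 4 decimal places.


The mode of Beta(a, b) when a > 1 and b > 1 is (a-1)/(a+b-2)
= (19 - 1) / (19 + 28 - 2)
= 18 / 45
= 0.4

0.4


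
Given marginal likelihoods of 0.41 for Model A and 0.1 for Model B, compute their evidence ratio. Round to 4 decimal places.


Ratio = ML(A) / ML(B) = 0.41/0.1
= 4.1

4.1


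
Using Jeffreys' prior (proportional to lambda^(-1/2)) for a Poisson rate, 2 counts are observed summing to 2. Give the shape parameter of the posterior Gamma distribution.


Conjugate update: Gamma(prior_shape + S, prior_rate + n).
Prior shape = 0.5, prior rate = 0.
Posterior shape = 0.5 + S = 0.5 + 2 = 2.5

2.5


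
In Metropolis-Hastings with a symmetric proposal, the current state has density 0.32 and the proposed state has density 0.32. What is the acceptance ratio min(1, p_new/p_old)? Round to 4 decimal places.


Ratio = p_new / p_old = 0.32 / 0.32 = 1.0
Acceptance = min(1, 1.0) = 1.0

1.0


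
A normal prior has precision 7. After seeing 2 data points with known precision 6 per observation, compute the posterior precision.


In the conjugate normal model, precisions add:
tau_posterior = tau_prior + n * tau_data
= 7 + 2*6 = 19

19


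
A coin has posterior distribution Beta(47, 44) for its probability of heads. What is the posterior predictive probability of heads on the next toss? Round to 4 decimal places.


Posterior predictive = E[theta] = alpha/(alpha+beta)
= 47/91
= 0.5165

0.5165


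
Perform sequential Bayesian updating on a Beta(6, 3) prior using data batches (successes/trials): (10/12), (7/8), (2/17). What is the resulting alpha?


Accumulate successes: 19
Posterior alpha = prior alpha + sum of successes
= 6 + 19 = 25

25


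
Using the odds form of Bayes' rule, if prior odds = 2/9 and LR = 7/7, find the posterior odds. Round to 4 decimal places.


Bayes' rule in odds form: posterior odds = prior odds * LR
= (2 * 7) / (9 * 7)
= 14/63 = 0.2222

0.2222


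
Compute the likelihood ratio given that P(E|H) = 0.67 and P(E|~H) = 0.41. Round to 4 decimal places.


LR = P(E|H) / P(E|~H)
= 0.67 / 0.41 = 1.6341

1.6341


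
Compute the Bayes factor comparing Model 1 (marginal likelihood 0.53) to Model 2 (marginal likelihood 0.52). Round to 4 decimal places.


BF12 = marginal likelihood of M1 / marginal likelihood of M2
= 0.53/0.52
= 1.0192

1.0192


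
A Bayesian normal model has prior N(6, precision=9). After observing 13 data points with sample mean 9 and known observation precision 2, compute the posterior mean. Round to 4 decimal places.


Posterior mean = (prior_precision * prior_mean + n * data_precision * data_mean) / (prior_precision + n * data_precision)
Numerator = 9*6 + 13*2*9 = 288
Denominator = 9 + 13*2 = 35
Posterior mean = 8.2286

8.2286


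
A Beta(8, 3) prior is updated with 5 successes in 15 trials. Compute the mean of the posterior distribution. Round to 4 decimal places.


After update: Beta(13, 13)
Mean = 13 / (13 + 13) = 13 / 26
= 0.5

0.5


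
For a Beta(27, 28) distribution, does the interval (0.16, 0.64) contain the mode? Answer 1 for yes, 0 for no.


Mode of Beta(a,b) = (a-1)/(a+b-2)
= (27-1)/(27+28-2) = 0.4906
Check: 0.16 <= 0.4906 <= 0.64?
Result: 1

1


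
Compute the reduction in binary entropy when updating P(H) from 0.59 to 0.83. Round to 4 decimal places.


H_before = -p*log2(p) - (1-p)*log2(1-p) for p=0.59: 0.9765
H_after for p=0.83: 0.6577
Reduction = 0.9765 - 0.6577 = 0.3188

0.3188


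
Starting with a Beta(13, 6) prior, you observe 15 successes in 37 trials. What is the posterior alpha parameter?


For a Beta-Binomial conjugate model:
Posterior alpha = prior alpha + number of successes
= 13 + 15 = 28

28


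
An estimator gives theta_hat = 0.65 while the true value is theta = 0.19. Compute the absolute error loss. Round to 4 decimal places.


The absolute error loss is |theta_hat - theta|
= |0.65 - 0.19|
= 0.46

0.46


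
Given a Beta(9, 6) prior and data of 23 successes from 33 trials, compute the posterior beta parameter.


Number of failures = 33 - 23 = 10
Posterior beta = 6 + 10 = 16

16


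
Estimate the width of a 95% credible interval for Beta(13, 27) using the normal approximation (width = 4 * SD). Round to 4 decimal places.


For Beta(a,b): Var = ab/((a+b)^2(a+b+1))
Var = 0.0054, SD = 0.0731
Approximate 95% CI width = 4 * 0.0731 = 0.2926

0.2926


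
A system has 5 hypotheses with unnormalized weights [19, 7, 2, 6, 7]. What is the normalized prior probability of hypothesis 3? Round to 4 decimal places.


The normalized prior is the weight divided by the total.
Total weight = 41
P(H3) = 2 / 41 = 0.0488

0.0488


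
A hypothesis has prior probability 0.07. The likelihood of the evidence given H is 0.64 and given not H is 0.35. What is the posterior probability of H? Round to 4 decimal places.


Using Bayes' theorem:
P(E) = 0.07 * 0.64 + 0.93 * 0.35
P(E) = 0.3703
P(H|E) = (0.07 * 0.64) / 0.3703 = 0.121

0.121


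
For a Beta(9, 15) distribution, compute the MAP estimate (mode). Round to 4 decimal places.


MAP = mode = (a-1)/(a+b-2)
= (9-1)/(9+15-2)
= 8/22 = 0.3636

0.3636


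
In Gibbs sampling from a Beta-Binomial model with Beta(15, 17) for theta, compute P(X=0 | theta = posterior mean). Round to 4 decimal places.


Posterior mean = alpha/(alpha+beta) = 15/32 = 0.4688
P(X=0|theta=mean) = 1 - theta = 0.5312

0.5312


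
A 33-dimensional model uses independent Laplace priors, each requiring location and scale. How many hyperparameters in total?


Per parameter: 2 (location and scale).
Total = 33 * 2 = 66

66


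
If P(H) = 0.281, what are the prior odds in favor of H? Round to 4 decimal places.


Prior odds = P(H) / (1 - P(H))
= 0.281 / 0.719
= 0.3908

0.3908


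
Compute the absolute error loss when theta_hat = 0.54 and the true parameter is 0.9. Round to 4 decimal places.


L = |theta_hat - theta_true|
= |0.54 - 0.9| = 0.36

0.36


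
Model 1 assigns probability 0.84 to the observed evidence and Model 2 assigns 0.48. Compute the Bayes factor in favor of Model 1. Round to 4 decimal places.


BF = P(data|M1) / P(data|M2)
= 0.84 / 0.48 = 1.75

1.75


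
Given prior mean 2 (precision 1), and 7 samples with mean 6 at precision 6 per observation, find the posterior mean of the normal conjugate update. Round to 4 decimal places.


The posterior mean is a precision-weighted average of prior and data.
Post. prec. = 1 + 42 = 43
Post. mean = (2 + 252)/43 = 254/43 = 5.907

5.907


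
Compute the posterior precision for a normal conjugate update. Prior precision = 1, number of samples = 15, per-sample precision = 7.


tau_post = tau_0 + n * tau
= 1 + 15 * 7 = 106

106


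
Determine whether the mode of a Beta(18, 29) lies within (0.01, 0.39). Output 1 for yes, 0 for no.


First find the mode: (a-1)/(a+b-2) = 0.3778
Is 0.3778 in (0.01, 0.39)? 1

1


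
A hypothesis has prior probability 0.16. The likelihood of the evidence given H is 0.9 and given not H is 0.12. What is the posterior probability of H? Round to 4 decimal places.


Using Bayes' theorem:
P(E) = 0.16 * 0.9 + 0.84 * 0.12
P(E) = 0.2448
P(H|E) = (0.16 * 0.9) / 0.2448 = 0.5882

0.5882


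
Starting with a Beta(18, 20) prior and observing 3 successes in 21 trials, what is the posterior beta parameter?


Posterior beta = prior beta + failures
Failures = 21 - 3 = 18
beta_post = 20 + 18 = 38

38


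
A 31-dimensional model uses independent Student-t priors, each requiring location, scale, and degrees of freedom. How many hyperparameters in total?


Per parameter: 3 (location, scale, and degrees of freedom).
Total = 31 * 3 = 93

93


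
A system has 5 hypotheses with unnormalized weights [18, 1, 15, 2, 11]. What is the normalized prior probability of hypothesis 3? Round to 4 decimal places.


The normalized prior is the weight divided by the total.
Total weight = 47
P(H3) = 15 / 47 = 0.3191

0.3191


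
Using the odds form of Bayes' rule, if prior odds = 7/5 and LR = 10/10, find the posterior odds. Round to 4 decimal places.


Bayes' rule in odds form: posterior odds = prior odds * LR
= (7 * 10) / (5 * 10)
= 70/50 = 1.4

1.4


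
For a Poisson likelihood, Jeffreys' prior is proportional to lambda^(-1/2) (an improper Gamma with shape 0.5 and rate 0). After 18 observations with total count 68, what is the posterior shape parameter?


Jeffreys' prior for Poisson is proportional to lambda^(-1/2).
Posterior is Gamma(0.5 + S, 0 + n) = Gamma(0.5 + 68, 18).
Posterior shape = 0.5 + S = 0.5 + 68 = 68.5

68.5


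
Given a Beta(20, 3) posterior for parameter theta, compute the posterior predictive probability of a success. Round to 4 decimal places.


For a Beta-Bernoulli model, the predictive probability is the mean:
P(success) = 20/(20+3) = 20/23 = 0.8696

0.8696


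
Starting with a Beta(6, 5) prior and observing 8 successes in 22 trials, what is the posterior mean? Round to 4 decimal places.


Posterior parameters: alpha = 6 + 8 = 14
beta = 5 + 14 = 19
Posterior mean = alpha / (alpha + beta) = 14 / 33
= 0.4242

0.4242


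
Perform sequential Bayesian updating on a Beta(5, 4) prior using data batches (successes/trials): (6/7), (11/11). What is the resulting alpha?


Accumulate successes: 17
Posterior alpha = prior alpha + sum of successes
= 5 + 17 = 22

22


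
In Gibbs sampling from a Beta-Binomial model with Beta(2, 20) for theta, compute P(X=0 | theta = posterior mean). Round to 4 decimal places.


Posterior mean = alpha/(alpha+beta) = 2/22 = 0.0909
P(X=0|theta=mean) = 1 - theta = 0.9091

0.9091


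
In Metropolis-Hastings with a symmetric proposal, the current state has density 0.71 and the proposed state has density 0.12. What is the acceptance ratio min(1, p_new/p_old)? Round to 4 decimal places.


Ratio = p_new / p_old = 0.12 / 0.71 = 0.169
Acceptance = min(1, 0.169) = 0.169

0.169


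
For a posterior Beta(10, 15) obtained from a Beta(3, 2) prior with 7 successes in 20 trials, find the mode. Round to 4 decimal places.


Mode = (alpha - 1) / (alpha + beta - 2)
= 9 / 23
= 0.3913

0.3913


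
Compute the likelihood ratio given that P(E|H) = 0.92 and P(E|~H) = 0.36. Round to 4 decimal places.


LR = P(E|H) / P(E|~H)
= 0.92 / 0.36 = 2.5556

2.5556
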